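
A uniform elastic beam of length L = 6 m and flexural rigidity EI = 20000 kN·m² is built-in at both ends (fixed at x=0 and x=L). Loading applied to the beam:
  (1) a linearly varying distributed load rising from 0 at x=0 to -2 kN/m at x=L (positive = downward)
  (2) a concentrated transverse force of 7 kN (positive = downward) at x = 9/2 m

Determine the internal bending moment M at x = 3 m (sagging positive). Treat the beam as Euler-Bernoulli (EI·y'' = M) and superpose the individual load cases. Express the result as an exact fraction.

Load 1 — triangular load w₀=-2 kN/m (0→w₀ over full span):
  M_1 = 3w₀Lx/20 - w₀L²/30 - w₀x³/(6L) = 3·(-2)·6·3/20 - (-2)·6²/30 - (-2)·3³/(6·6) = -3/2 kN·m
Load 2 — point force P=7 kN at a=9/2 m (b=L-a=3/2):
  M_2 = Pb²(3a+b)x/L³ - Pab²/L²  [x≤a] = 7·(3/2)²·(3·(9/2)+(3/2))·3/6³ - 7·(9/2)·(3/2)²/6² = 21/16 kN·m
Superposition: M = Σ M_i = -3/16 kN·m ≈ -0.187500 kN·m

M(3) = -3/16 kN·m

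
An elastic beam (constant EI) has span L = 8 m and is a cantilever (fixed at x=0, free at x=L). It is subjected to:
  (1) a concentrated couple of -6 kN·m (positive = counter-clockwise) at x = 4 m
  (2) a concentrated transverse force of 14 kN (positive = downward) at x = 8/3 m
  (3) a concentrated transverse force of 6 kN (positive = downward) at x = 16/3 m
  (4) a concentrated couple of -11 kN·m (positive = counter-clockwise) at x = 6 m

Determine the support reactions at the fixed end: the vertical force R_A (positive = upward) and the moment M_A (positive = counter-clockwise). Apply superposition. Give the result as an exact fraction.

Load 1 — applied couple M₀=-6 kN·m at a=4 m (b=L-a=4):
  R_A = 0 kN
  M_A = -M₀ = -(-6) = 6 kN·m
Load 2 — point force P=14 kN at a=8/3 m (b=L-a=16/3):
  R_A = P = 14 kN
  M_A = Pa = 14·(8/3) = 112/3 kN·m
Load 3 — point force P=6 kN at a=16/3 m (b=L-a=8/3):
  R_A = P = 6 kN
  M_A = Pa = 6·(16/3) = 32 kN·m
Load 4 — applied couple M₀=-11 kN·m at a=6 m (b=L-a=2):
  R_A = 0 kN
  M_A = -M₀ = -(-11) = 11 kN·m
Superposition: R_A = 20 kN, M_A = 259/3 kN·m

R_A = 20 kN, M_A = 259/3 kN·m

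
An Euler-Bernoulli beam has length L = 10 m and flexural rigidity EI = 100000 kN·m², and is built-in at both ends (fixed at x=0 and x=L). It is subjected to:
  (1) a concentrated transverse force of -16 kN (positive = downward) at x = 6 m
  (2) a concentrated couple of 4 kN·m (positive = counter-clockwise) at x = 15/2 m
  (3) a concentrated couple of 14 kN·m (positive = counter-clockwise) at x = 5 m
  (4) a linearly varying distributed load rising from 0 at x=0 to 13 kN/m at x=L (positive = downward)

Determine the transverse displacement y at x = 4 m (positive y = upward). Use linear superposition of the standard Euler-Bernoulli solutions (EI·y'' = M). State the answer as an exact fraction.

Load 1 — point force P=-16 kN at a=6 m (b=L-a=4):
  y_1 = -Pb²x²(3aL-(3a+b)x)/(6L³EI)  [x≤a] = -(-16)·4²·4²·(3·6·10-(3·6+4)·4)/(6·10³·100000) = 736/1171875 m
Load 2 — applied couple M₀=4 kN·m at a=15/2 m (b=L-a=5/2):
  y_2 = (R_Ax³/6 - M_Ax²/2)/EI  [x≤a] with R_A=9/20, M_A=5/4 = ((9/20)·4³/6 - (5/4)·4²/2)/100000 = -13/250000 m
Load 3 — applied couple M₀=14 kN·m at a=5 m (b=L-a=5):
  y_3 = (R_Ax³/6 - M_Ax²/2)/EI  [x≤a] with R_A=21/10, M_A=7/2 = ((21/10)·4³/6 - (7/2)·4²/2)/100000 = -7/125000 m
Load 4 — triangular load w₀=13 kN/m (0→w₀ over full span):
  y_4 = -w₀x²(L-x)²(x+2L)/(120LEI) = -13·4²·(10-4)²·(4+2·10)/(120·10·100000) = -117/78125 m
Superposition: y = Σ y_i = -18329/18750000 m ≈ -0.000978 m

y(4) = -18329/18750000 m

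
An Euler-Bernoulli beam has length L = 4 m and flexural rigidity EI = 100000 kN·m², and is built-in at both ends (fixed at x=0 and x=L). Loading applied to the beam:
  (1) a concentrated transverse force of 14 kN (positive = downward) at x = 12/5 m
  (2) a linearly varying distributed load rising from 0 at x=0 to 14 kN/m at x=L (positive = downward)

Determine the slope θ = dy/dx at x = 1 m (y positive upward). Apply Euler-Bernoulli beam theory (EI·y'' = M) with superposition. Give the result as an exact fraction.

θ(1) = -12649/200000000 rad

Load 1 — point force P=14 kN at a=12/5 m (b=L-a=8/5):
  θ_1 = -Pb²x(2aL-(3a+b)x)/(2L³EI)  [x≤a] = -14·(8/5)²·1·(2·(12/5)·4-(3·(12/5)+(8/5))·1)/(2·4³·100000) = -91/3125000 rad
Load 2 — triangular load w₀=14 kN/m (0→w₀ over full span):
  θ_2 = -w₀(2x(L-x)(L-2x)(x+2L)+x²(L-x)²)/(120LEI) = -14·(2·1·(4-1)·(4-2·1)·(1+2·4)+1²·(4-1)²)/(120·4·100000) = -273/8000000 rad
Superposition: θ = Σ θ_i = -12649/200000000 rad ≈ -0.000063 rad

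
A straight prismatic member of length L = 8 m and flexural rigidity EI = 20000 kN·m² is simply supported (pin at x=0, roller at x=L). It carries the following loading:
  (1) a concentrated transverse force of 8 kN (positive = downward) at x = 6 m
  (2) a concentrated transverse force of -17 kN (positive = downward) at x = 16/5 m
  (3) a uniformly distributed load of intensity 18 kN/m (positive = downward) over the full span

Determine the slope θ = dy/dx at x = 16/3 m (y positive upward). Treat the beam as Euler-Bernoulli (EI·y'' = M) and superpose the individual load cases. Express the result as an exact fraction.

θ(16/3) = 44039/5625000 rad

Load 1 — point force P=8 kN at a=6 m (b=L-a=2):
  θ_1 = -Pb(L²-b²-3x²)/(6LEI)  [x≤a] = -8·2·(8²-2²-3·(16/3)²)/(6·8·20000) = 19/45000 rad
Load 2 — point force P=-17 kN at a=16/5 m (b=L-a=24/5):
  θ_2 = -Pa(2L²-6Lx+3x²+a²)/(6LEI)  [x>a] = -(-17)·(16/5)·(2·8²-6·8·(16/3)+3·(16/3)²+(16/5)²)/(6·8·20000) = -1292/703125 rad
Load 3 — uniform load w=18 kN/m over full span:
  θ_3 = -w(L³-6Lx²+4x³)/(24EI) = -18·(8³-6·8·(16/3)²+4·(16/3)³)/(24·20000) = 52/5625 rad
Superposition: θ = Σ θ_i = 44039/5625000 rad ≈ 0.007829 rad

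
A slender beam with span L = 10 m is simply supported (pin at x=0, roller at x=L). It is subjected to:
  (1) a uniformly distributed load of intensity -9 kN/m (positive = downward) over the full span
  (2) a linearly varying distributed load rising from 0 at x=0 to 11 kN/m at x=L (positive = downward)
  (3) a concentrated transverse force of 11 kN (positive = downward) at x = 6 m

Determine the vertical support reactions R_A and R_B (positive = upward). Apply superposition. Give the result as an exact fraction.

R_A = -334/15 kN, R_B = -26/15 kN

Load 1 — uniform load w=-9 kN/m over full span:
  R_A = wL/2 = (-9)·10/2 = -45 kN
  R_B = wL/2 = (-9)·10/2 = -45 kN
Load 2 — triangular load w₀=11 kN/m (0→w₀ over full span):
  R_A = w₀L/6 = 11·10/6 = 55/3 kN
  R_B = w₀L/3 = 11·10/3 = 110/3 kN
Load 3 — point force P=11 kN at a=6 m (b=L-a=4):
  R_A = Pb/L = 11·4/10 = 22/5 kN
  R_B = Pa/L = 11·6/10 = 33/5 kN
Superposition: R_A = -334/15 kN, R_B = -26/15 kN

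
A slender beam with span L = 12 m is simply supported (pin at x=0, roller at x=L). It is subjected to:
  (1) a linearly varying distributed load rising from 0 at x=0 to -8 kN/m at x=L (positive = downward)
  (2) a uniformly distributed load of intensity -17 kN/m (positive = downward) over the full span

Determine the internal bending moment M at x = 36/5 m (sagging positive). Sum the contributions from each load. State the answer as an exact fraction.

M(36/5) = -45936/125 kN·m

Load 1 — triangular load w₀=-8 kN/m (0→w₀ over full span):
  M_1 = w₀Lx/6 - w₀x³/(6L) = (-8)·12·(36/5)/6 - (-8)·(36/5)³/(6·12) = -9216/125 kN·m
Load 2 — uniform load w=-17 kN/m over full span:
  M_2 = wx(L-x)/2 = (-17)·(36/5)·(12-(36/5))/2 = -7344/25 kN·m
Superposition: M = Σ M_i = -45936/125 kN·m ≈ -367.488000 kN·m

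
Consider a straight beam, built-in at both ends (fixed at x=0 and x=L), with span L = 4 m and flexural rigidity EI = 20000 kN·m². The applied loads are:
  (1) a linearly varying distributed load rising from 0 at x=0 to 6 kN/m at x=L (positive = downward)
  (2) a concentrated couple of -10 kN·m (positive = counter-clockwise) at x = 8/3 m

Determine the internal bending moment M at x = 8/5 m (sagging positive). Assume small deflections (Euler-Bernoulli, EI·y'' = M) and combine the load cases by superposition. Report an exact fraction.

Load 1 — triangular load w₀=6 kN/m (0→w₀ over full span):
  M_1 = 3w₀Lx/20 - w₀L²/30 - w₀x³/(6L) = 3·6·4·(8/5)/20 - 6·4²/30 - 6·(8/5)³/(6·4) = 192/125 kN·m
Load 2 — applied couple M₀=-10 kN·m at a=8/3 m (b=L-a=4/3):
  M_2 = R_Ax - M_A  [x≤a] with R_A=-10/3, M_A=-10/3 = (-10/3)·(8/5) - (-10/3) = -2 kN·m
Superposition: M = Σ M_i = -58/125 kN·m ≈ -0.464000 kN·m

M(8/5) = -58/125 kN·m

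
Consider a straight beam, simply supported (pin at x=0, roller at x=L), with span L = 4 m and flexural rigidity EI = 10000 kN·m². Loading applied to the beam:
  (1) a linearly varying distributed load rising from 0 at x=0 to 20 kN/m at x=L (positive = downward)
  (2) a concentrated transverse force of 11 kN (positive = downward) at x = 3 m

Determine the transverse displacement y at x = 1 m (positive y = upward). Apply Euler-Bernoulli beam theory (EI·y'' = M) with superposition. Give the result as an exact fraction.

y(1) = -233/80000 m

Load 1 — triangular load w₀=20 kN/m (0→w₀ over full span):
  y_1 = -w₀x(7L⁴-10L²x²+3x⁴)/(360LEI) = -20·1·(7·4⁴-10·4²·1²+3·1⁴)/(360·4·10000) = -109/48000 m
Load 2 — point force P=11 kN at a=3 m (b=L-a=1):
  y_2 = -Pbx(L²-b²-x²)/(6LEI)  [x≤a] = -11·1·1·(4²-1²-1²)/(6·4·10000) = -77/120000 m
Superposition: y = Σ y_i = -233/80000 m ≈ -0.002913 m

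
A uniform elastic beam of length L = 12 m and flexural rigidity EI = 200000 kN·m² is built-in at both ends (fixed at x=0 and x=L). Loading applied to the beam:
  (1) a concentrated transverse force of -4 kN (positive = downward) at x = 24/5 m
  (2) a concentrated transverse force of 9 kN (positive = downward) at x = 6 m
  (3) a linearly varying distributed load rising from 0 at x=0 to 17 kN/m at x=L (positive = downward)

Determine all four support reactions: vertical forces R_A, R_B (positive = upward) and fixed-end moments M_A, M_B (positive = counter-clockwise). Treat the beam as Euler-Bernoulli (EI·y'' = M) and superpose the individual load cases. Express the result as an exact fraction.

R_A = 8127/250 kN, M_A = 22047/250 kN·m, R_B = 18623/250 kN, M_B = -32823/250 kN·m

Load 1 — point force P=-4 kN at a=24/5 m (b=L-a=36/5):
  R_A = Pb²(3a+b)/L³ = (-4)·(36/5)²·(3·(24/5)+(36/5))/12³ = -324/125 kN
  M_A = Pab²/L² = (-4)·(24/5)·(36/5)²/12² = -864/125 kN·m
  R_B = Pa²(a+3b)/L³ = (-4)·(24/5)²·((24/5)+3·(36/5))/12³ = -176/125 kN
  M_B = -Pa²b/L² = -(-4)·(24/5)²·(36/5)/12² = 576/125 kN·m
Load 2 — point force P=9 kN at a=6 m (b=L-a=6):
  R_A = Pb²(3a+b)/L³ = 9·6²·(3·6+6)/12³ = 9/2 kN
  M_A = Pab²/L² = 9·6·6²/12² = 27/2 kN·m
  R_B = Pa²(a+3b)/L³ = 9·6²·(6+3·6)/12³ = 9/2 kN
  M_B = -Pa²b/L² = -9·6²·6/12² = -27/2 kN·m
Load 3 — triangular load w₀=17 kN/m (0→w₀ over full span):
  R_A = 3w₀L/20 = 3·17·12/20 = 153/5 kN
  M_A = w₀L²/30 = 17·12²/30 = 408/5 kN·m
  R_B = 7w₀L/20 = 7·17·12/20 = 357/5 kN
  M_B = -w₀L²/20 = -17·12²/20 = -612/5 kN·m
Superposition: R_A = 8127/250 kN, M_A = 22047/250 kN·m, R_B = 18623/250 kN, M_B = -32823/250 kN·m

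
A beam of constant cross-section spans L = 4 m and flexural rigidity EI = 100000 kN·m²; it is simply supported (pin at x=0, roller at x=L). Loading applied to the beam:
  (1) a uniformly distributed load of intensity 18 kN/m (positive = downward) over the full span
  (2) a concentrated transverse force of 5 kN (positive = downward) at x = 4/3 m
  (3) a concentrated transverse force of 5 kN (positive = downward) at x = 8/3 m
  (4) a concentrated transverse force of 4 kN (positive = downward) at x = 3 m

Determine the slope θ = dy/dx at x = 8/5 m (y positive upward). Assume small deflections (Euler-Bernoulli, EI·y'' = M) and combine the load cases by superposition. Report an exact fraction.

Load 1 — uniform load w=18 kN/m over full span:
  θ_1 = -w(L³-6Lx²+4x³)/(24EI) = -18·(4³-6·4·(8/5)²+4·(8/5)³)/(24·100000) = -111/781250 rad
Load 2 — point force P=5 kN at a=4/3 m (b=L-a=8/3):
  θ_2 = -Pa(2L²-6Lx+3x²+a²)/(6LEI)  [x>a] = -5·(4/3)·(2·4²-6·4·(8/5)+3·(8/5)²+(4/3)²)/(6·4·100000) = -43/5062500 rad
Load 3 — point force P=5 kN at a=8/3 m (b=L-a=4/3):
  θ_3 = -Pb(L²-b²-3x²)/(6LEI)  [x≤a] = -5·(4/3)·(4²-(4/3)²-3·(8/5)²)/(6·4·100000) = -23/1265625 rad
Load 4 — point force P=4 kN at a=3 m (b=L-a=1):
  θ_4 = -Pb(L²-b²-3x²)/(6LEI)  [x≤a] = -4·1·(4²-1²-3·(8/5)²)/(6·4·100000) = -61/5000000 rad
Superposition: θ = Σ θ_i = -13571/75000000 rad ≈ -0.000181 rad

θ(8/5) = -13571/75000000 rad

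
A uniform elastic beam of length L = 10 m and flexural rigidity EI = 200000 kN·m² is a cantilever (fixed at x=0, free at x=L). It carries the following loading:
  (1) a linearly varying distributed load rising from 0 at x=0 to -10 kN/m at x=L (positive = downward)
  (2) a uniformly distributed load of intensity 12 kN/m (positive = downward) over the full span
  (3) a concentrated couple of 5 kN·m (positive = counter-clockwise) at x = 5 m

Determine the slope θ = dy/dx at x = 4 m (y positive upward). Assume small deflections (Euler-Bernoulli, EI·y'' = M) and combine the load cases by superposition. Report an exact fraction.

θ(4) = -151/50000 rad

Load 1 — triangular load w₀=-10 kN/m (0→w₀ over full span):
  θ_1 = (w₀Lx²/4-w₀L²x/3-w₀x⁴/(24L))/EI = ((-10)·10·4²/4-(-10)·10²·4/3-(-10)·4⁴/(24·10))/200000 = 59/12500 rad
Load 2 — uniform load w=12 kN/m over full span:
  θ_2 = -wx(x²-3Lx+3L²)/(6EI) = -12·4·(4²-3·10·4+3·10²)/(6·200000) = -49/6250 rad
Load 3 — applied couple M₀=5 kN·m at a=5 m (b=L-a=5):
  θ_3 = M₀x/EI  [x≤a] = 5·4/200000 = 1/10000 rad
Superposition: θ = Σ θ_i = -151/50000 rad ≈ -0.003020 rad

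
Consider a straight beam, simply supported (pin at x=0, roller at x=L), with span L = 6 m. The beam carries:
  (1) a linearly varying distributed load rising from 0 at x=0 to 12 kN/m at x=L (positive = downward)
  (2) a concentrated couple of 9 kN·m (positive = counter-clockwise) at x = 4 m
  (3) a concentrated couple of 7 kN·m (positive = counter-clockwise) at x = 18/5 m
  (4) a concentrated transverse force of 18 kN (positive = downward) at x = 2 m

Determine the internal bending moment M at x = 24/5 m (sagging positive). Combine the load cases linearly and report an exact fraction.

M(24/5) = 3092/125 kN·m

Load 1 — triangular load w₀=12 kN/m (0→w₀ over full span):
  M_1 = w₀Lx/6 - w₀x³/(6L) = 12·6·(24/5)/6 - 12·(24/5)³/(6·6) = 2592/125 kN·m
Load 2 — applied couple M₀=9 kN·m at a=4 m (b=L-a=2):
  M_2 = M₀x/L - M₀  [x>a] = 9·(24/5)/6 - 9 = -9/5 kN·m
Load 3 — applied couple M₀=7 kN·m at a=18/5 m (b=L-a=12/5):
  M_3 = M₀x/L - M₀  [x>a] = 7·(24/5)/6 - 7 = -7/5 kN·m
Load 4 — point force P=18 kN at a=2 m (b=L-a=4):
  M_4 = Pa(L-x)/L  [x>a] = 18·2·(6-(24/5))/6 = 36/5 kN·m
Superposition: M = Σ M_i = 3092/125 kN·m ≈ 24.736000 kN·m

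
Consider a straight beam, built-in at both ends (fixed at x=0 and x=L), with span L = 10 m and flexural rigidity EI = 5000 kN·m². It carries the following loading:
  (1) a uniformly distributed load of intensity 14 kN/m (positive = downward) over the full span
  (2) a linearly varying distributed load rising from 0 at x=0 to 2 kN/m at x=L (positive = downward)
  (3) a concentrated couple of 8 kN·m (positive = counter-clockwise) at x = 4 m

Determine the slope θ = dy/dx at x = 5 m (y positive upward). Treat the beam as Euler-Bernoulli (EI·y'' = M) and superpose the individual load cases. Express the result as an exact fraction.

Load 1 — uniform load w=14 kN/m over full span:
  θ_1 = -wx(L-x)(L-2x)/(12EI) = -14·5·(10-5)·(10-2·5)/(12·5000) = 0 rad
Load 2 — triangular load w₀=2 kN/m (0→w₀ over full span):
  θ_2 = -w₀(2x(L-x)(L-2x)(x+2L)+x²(L-x)²)/(120LEI) = -2·(2·5·(10-5)·(10-2·5)·(5+2·10)+5²·(10-5)²)/(120·10·5000) = -1/4800 rad
Load 3 — applied couple M₀=8 kN·m at a=4 m (b=L-a=6):
  θ_3 = (R_Ax²/2 - M_Ax - M₀(x-a))/EI  [x>a] with R_A=144/125, M_A=24/25 = ((144/125)·5²/2 - (24/25)·5 - 8·(5-4))/5000 = 1/3125 rad
Superposition: θ = Σ θ_i = 67/600000 rad ≈ 0.000112 rad

θ(5) = 67/600000 rad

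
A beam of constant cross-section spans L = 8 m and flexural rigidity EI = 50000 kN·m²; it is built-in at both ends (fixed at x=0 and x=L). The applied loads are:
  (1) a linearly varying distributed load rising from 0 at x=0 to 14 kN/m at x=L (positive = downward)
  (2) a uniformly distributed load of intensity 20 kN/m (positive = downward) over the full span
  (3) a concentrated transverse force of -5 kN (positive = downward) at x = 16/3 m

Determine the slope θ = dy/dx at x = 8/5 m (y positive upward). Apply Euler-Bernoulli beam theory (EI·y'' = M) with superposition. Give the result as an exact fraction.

θ(8/5) = -111374/52734375 rad

Load 1 — triangular load w₀=14 kN/m (0→w₀ over full span):
  θ_1 = -w₀(2x(L-x)(L-2x)(x+2L)+x²(L-x)²)/(120LEI) = -14·(2·(8/5)·(8-(8/5))·(8-2·(8/5))·((8/5)+2·8)+(8/5)²·(8-(8/5))²)/(120·8·50000) = -3136/5859375 rad
Load 2 — uniform load w=20 kN/m over full span:
  θ_2 = -wx(L-x)(L-2x)/(12EI) = -20·(8/5)·(8-(8/5))·(8-2·(8/5))/(12·50000) = -128/78125 rad
Load 3 — point force P=-5 kN at a=16/3 m (b=L-a=8/3):
  θ_3 = -Pb²x(2aL-(3a+b)x)/(2L³EI)  [x≤a] = -(-5)·(8/3)²·(8/5)·(2·(16/3)·8-(3·(16/3)+(8/3))·(8/5))/(2·8³·50000) = 26/421875 rad
Superposition: θ = Σ θ_i = -111374/52734375 rad ≈ -0.002112 rad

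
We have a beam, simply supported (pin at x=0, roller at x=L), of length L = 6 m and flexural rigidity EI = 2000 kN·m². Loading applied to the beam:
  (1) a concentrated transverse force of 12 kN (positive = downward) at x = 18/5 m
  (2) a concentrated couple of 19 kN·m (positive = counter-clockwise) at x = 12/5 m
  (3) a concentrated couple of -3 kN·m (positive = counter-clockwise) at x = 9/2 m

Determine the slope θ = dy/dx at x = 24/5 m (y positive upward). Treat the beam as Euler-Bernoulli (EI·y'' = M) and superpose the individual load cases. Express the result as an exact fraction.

θ(24/5) = 24883/4000000 rad

Load 1 — point force P=12 kN at a=18/5 m (b=L-a=12/5):
  θ_1 = -Pa(2L²-6Lx+3x²+a²)/(6LEI)  [x>a] = -12·(18/5)·(2·6²-6·6·(24/5)+3·(24/5)²+(18/5)²)/(6·6·2000) = 351/31250 rad
Load 2 — applied couple M₀=19 kN·m at a=12/5 m (b=L-a=18/5):
  θ_2 = (M₀x²/(2L)-M₀(x-a)+C₁)/EI  [x>a] with C₁=M₀(3b²-L²)/(6L)=38/25 = (19·(24/5)²/(2·6)-19·((24/5)-(12/5))+(38/25))/2000 = -19/5000 rad
Load 3 — applied couple M₀=-3 kN·m at a=9/2 m (b=L-a=3/2):
  θ_3 = (M₀x²/(2L)-M₀(x-a)+C₁)/EI  [x>a] with C₁=M₀(3b²-L²)/(6L)=39/16 = ((-3)·(24/5)²/(2·6)-(-3)·((24/5)-(9/2))+(39/16))/2000 = -969/800000 rad
Superposition: θ = Σ θ_i = 24883/4000000 rad ≈ 0.006221 rad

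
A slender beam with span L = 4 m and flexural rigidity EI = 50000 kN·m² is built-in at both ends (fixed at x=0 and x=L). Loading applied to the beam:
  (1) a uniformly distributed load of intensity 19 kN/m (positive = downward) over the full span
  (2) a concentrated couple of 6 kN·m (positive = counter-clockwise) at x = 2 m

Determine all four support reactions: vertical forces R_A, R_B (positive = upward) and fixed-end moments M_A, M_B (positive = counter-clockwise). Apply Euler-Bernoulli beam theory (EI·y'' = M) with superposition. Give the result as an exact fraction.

R_A = 161/4 kN, M_A = 161/6 kN·m, R_B = 143/4 kN, M_B = -143/6 kN·m

Load 1 — uniform load w=19 kN/m over full span:
  R_A = wL/2 = 19·4/2 = 38 kN
  M_A = wL²/12 = 19·4²/12 = 76/3 kN·m
  R_B = wL/2 = 19·4/2 = 38 kN
  M_B = -wL²/12 = -19·4²/12 = -76/3 kN·m
Load 2 — applied couple M₀=6 kN·m at a=2 m (b=L-a=2):
  R_A = 6M₀ab/L³ = 6·6·2·2/4³ = 9/4 kN
  M_A = M₀b(2a-b)/L² = 6·2·(2·2-2)/4² = 3/2 kN·m
  R_B = -6M₀ab/L³ = -6·6·2·2/4³ = -9/4 kN
  M_B = M₀a(2b-a)/L² = 6·2·(2·2-2)/4² = 3/2 kN·m
Superposition: R_A = 161/4 kN, M_A = 161/6 kN·m, R_B = 143/4 kN, M_B = -143/6 kN·m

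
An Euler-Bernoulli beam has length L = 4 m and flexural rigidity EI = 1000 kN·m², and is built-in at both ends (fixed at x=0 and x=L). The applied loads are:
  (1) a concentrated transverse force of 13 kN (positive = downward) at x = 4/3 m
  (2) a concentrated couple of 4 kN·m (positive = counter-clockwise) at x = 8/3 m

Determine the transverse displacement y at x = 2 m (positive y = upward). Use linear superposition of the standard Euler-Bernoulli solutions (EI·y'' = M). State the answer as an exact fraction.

y(2) = -83/20250 m

Load 1 — point force P=13 kN at a=4/3 m (b=L-a=8/3):
  y_1 = -Pa²(L-x)²(3bL-(3b+a)(L-x))/(6L³EI)  [x>a] = -13·(4/3)²·(4-2)²·(3·(8/3)·4-(3·(8/3)+(4/3))·(4-2))/(6·4³·1000) = -13/4050 m
Load 2 — applied couple M₀=4 kN·m at a=8/3 m (b=L-a=4/3):
  y_2 = (R_Ax³/6 - M_Ax²/2)/EI  [x≤a] with R_A=4/3, M_A=4/3 = ((4/3)·2³/6 - (4/3)·2²/2)/1000 = -1/1125 m
Superposition: y = Σ y_i = -83/20250 m ≈ -0.004099 m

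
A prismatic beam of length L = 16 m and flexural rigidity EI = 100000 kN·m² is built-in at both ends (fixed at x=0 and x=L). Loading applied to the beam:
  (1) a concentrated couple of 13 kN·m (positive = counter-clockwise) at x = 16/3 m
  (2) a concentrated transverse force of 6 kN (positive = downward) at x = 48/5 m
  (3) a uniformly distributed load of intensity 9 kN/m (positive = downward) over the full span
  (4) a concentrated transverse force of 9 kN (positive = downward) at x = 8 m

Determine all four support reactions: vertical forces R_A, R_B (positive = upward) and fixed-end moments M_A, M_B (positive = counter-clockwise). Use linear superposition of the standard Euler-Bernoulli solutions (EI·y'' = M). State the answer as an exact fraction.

R_A = 119543/1500 kN, M_A = 27402/125 kN·m, R_B = 118957/1500 kN, M_B = -82309/375 kN·m

Load 1 — applied couple M₀=13 kN·m at a=16/3 m (b=L-a=32/3):
  R_A = 6M₀ab/L³ = 6·13·(16/3)·(32/3)/16³ = 13/12 kN
  M_A = M₀b(2a-b)/L² = 13·(32/3)·(2·(16/3)-(32/3))/16² = 0 kN·m
  R_B = -6M₀ab/L³ = -6·13·(16/3)·(32/3)/16³ = -13/12 kN
  M_B = M₀a(2b-a)/L² = 13·(16/3)·(2·(32/3)-(16/3))/16² = 13/3 kN·m
Load 2 — point force P=6 kN at a=48/5 m (b=L-a=32/5):
  R_A = Pb²(3a+b)/L³ = 6·(32/5)²·(3·(48/5)+(32/5))/16³ = 264/125 kN
  M_A = Pab²/L² = 6·(48/5)·(32/5)²/16² = 1152/125 kN·m
  R_B = Pa²(a+3b)/L³ = 6·(48/5)²·((48/5)+3·(32/5))/16³ = 486/125 kN
  M_B = -Pa²b/L² = -6·(48/5)²·(32/5)/16² = -1728/125 kN·m
Load 3 — uniform load w=9 kN/m over full span:
  R_A = wL/2 = 9·16/2 = 72 kN
  M_A = wL²/12 = 9·16²/12 = 192 kN·m
  R_B = wL/2 = 9·16/2 = 72 kN
  M_B = -wL²/12 = -9·16²/12 = -192 kN·m
Load 4 — point force P=9 kN at a=8 m (b=L-a=8):
  R_A = Pb²(3a+b)/L³ = 9·8²·(3·8+8)/16³ = 9/2 kN
  M_A = Pab²/L² = 9·8·8²/16² = 18 kN·m
  R_B = Pa²(a+3b)/L³ = 9·8²·(8+3·8)/16³ = 9/2 kN
  M_B = -Pa²b/L² = -9·8²·8/16² = -18 kN·m
Superposition: R_A = 119543/1500 kN, M_A = 27402/125 kN·m, R_B = 118957/1500 kN, M_B = -82309/375 kN·m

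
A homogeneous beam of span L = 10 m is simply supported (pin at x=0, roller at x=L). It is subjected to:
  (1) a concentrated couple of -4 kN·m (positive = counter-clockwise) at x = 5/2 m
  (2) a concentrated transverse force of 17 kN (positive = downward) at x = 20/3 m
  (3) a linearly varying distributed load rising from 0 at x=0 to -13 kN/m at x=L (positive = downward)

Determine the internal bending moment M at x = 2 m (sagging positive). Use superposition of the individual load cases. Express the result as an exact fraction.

M(2) = -466/15 kN·m

Load 1 — applied couple M₀=-4 kN·m at a=5/2 m (b=L-a=15/2):
  M_1 = M₀x/L  [x≤a] = (-4)·2/10 = -4/5 kN·m
Load 2 — point force P=17 kN at a=20/3 m (b=L-a=10/3):
  M_2 = Pbx/L  [x≤a] = 17·(10/3)·2/10 = 34/3 kN·m
Load 3 — triangular load w₀=-13 kN/m (0→w₀ over full span):
  M_3 = w₀Lx/6 - w₀x³/(6L) = (-13)·10·2/6 - (-13)·2³/(6·10) = -208/5 kN·m
Superposition: M = Σ M_i = -466/15 kN·m ≈ -31.066667 kN·m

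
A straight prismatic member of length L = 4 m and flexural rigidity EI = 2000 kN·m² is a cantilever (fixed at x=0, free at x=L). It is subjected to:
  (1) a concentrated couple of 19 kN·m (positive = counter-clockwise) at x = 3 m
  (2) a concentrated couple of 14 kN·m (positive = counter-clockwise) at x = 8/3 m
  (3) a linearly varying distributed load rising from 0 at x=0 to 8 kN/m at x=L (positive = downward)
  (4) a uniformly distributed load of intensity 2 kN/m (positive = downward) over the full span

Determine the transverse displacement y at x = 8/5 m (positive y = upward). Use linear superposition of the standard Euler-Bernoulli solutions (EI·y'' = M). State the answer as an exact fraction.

Load 1 — applied couple M₀=19 kN·m at a=3 m (b=L-a=1):
  y_1 = M₀x²/(2EI)  [x≤a] = 19·(8/5)²/(2·2000) = 38/3125 m
Load 2 — applied couple M₀=14 kN·m at a=8/3 m (b=L-a=4/3):
  y_2 = M₀x²/(2EI)  [x≤a] = 14·(8/5)²/(2·2000) = 28/3125 m
Load 3 — triangular load w₀=8 kN/m (0→w₀ over full span):
  y_3 = (w₀Lx³/12-w₀L²x²/6-w₀x⁵/(120L))/EI = (8·4·(8/5)³/12-8·4²·(8/5)²/6-8·(8/5)⁵/(120·4))/2000 = -128512/5859375 m
Load 4 — uniform load w=2 kN/m over full span:
  y_4 = -wx²(x²-4Lx+6L²)/(24EI) = -2·(8/5)²·((8/5)²-4·4·(8/5)+6·4²)/(24·2000) = -608/78125 m
Superposition: y = Σ y_i = -50362/5859375 m ≈ -0.008595 m

y(8/5) = -50362/5859375 m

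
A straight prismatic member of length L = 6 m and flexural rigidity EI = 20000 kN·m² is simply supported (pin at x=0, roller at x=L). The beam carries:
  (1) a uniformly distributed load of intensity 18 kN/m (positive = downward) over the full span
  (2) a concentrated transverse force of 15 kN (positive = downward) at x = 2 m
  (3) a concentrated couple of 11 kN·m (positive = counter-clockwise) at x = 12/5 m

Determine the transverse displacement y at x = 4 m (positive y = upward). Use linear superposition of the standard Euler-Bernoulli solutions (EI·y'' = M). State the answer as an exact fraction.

Load 1 — uniform load w=18 kN/m over full span:
  y_1 = -wx(L³-2Lx²+x³)/(24EI) = -18·4·(6³-2·6·4²+4³)/(24·20000) = -33/2500 m
Load 2 — point force P=15 kN at a=2 m (b=L-a=4):
  y_2 = -Pa(L-x)(2Lx-a²-x²)/(6LEI)  [x>a] = -15·2·(6-4)·(2·6·4-2²-4²)/(6·6·20000) = -7/3000 m
Load 3 — applied couple M₀=11 kN·m at a=12/5 m (b=L-a=18/5):
  y_3 = (M₀x³/(6L)-M₀(x-a)²/2+C₁x)/EI  [x>a] with C₁=M₀(3b²-L²)/(6L)=22/25 = (11·4³/(6·6)-11·(4-(12/5))²/2+(22/25)·4)/20000 = 253/562500 m
Superposition: y = Σ y_i = -16969/1125000 m ≈ -0.015084 m

y(4) = -16969/1125000 m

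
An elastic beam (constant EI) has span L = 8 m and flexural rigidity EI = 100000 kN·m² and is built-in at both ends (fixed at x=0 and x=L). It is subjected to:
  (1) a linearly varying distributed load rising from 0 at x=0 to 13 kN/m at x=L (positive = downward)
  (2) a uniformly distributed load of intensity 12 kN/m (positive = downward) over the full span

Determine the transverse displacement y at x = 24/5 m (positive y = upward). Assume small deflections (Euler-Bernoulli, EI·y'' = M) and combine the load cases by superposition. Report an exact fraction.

Load 1 — triangular load w₀=13 kN/m (0→w₀ over full span):
  y_1 = -w₀x²(L-x)²(x+2L)/(120LEI) = -13·(24/5)²·(8-(24/5))²·((24/5)+2·8)/(120·8·100000) = -32448/48828125 m
Load 2 — uniform load w=12 kN/m over full span:
  y_2 = -wx²(L-x)²/(24EI) = -12·(24/5)²·(8-(24/5))²/(24·100000) = -2304/1953125 m
Superposition: y = Σ y_i = -90048/48828125 m ≈ -0.001844 m

y(24/5) = -90048/48828125 m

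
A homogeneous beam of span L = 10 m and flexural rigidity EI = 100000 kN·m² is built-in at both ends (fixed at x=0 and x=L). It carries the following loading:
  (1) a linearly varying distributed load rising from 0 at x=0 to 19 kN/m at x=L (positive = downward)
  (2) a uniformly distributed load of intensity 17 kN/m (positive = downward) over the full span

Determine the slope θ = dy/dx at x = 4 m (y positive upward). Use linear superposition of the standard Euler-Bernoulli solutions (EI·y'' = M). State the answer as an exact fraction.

θ(4) = -71/62500 rad

Load 1 — triangular load w₀=19 kN/m (0→w₀ over full span):
  θ_1 = -w₀(2x(L-x)(L-2x)(x+2L)+x²(L-x)²)/(120LEI) = -19·(2·4·(10-4)·(10-2·4)·(4+2·10)+4²·(10-4)²)/(120·10·100000) = -57/125000 rad
Load 2 — uniform load w=17 kN/m over full span:
  θ_2 = -wx(L-x)(L-2x)/(12EI) = -17·4·(10-4)·(10-2·4)/(12·100000) = -17/25000 rad
Superposition: θ = Σ θ_i = -71/62500 rad ≈ -0.001136 rad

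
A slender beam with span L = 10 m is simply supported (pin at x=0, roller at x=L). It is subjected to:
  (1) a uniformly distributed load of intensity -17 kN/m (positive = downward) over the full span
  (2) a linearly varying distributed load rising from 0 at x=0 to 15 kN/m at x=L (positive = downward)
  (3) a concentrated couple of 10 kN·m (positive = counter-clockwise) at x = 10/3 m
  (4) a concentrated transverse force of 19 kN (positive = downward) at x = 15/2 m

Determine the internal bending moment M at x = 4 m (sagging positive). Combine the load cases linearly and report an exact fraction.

M(4) = -107 kN·m

Load 1 — uniform load w=-17 kN/m over full span:
  M_1 = wx(L-x)/2 = (-17)·4·(10-4)/2 = -204 kN·m
Load 2 — triangular load w₀=15 kN/m (0→w₀ over full span):
  M_2 = w₀Lx/6 - w₀x³/(6L) = 15·10·4/6 - 15·4³/(6·10) = 84 kN·m
Load 3 — applied couple M₀=10 kN·m at a=10/3 m (b=L-a=20/3):
  M_3 = M₀x/L - M₀  [x>a] = 10·4/10 - 10 = -6 kN·m
Load 4 — point force P=19 kN at a=15/2 m (b=L-a=5/2):
  M_4 = Pbx/L  [x≤a] = 19·(5/2)·4/10 = 19 kN·m
Superposition: M = Σ M_i = -107 kN·m ≈ -107.000000 kN·m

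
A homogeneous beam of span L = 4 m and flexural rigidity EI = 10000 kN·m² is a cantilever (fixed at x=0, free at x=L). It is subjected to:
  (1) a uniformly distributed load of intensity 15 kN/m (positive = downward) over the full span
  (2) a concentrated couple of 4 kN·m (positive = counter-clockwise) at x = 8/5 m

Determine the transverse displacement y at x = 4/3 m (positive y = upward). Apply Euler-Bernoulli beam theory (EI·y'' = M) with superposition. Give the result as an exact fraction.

y(4/3) = -412/50625 m

Load 1 — uniform load w=15 kN/m over full span:
  y_1 = -wx²(x²-4Lx+6L²)/(24EI) = -15·(4/3)²·((4/3)²-4·4·(4/3)+6·4²)/(24·10000) = -86/10125 m
Load 2 — applied couple M₀=4 kN·m at a=8/5 m (b=L-a=12/5):
  y_2 = M₀x²/(2EI)  [x≤a] = 4·(4/3)²/(2·10000) = 2/5625 m
Superposition: y = Σ y_i = -412/50625 m ≈ -0.008138 m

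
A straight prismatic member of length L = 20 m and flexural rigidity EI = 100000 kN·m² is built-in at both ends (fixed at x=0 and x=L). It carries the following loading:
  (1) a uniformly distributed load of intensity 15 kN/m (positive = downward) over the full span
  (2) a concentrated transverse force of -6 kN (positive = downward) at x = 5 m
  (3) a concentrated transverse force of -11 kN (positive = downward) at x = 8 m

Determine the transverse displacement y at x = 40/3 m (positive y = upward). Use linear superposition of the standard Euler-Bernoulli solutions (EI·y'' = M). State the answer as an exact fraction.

y(40/3) = -41233/900000 m

Load 1 — uniform load w=15 kN/m over full span:
  y_1 = -wx²(L-x)²/(24EI) = -15·(40/3)²·(20-(40/3))²/(24·100000) = -4/81 m
Load 2 — point force P=-6 kN at a=5 m (b=L-a=15):
  y_2 = -Pa²(L-x)²(3bL-(3b+a)(L-x))/(6L³EI)  [x>a] = -(-6)·5²·(20-(40/3))²·(3·15·20-(3·15+5)·(20-(40/3)))/(6·20³·100000) = 17/21600 m
Load 3 — point force P=-11 kN at a=8 m (b=L-a=12):
  y_3 = -Pa²(L-x)²(3bL-(3b+a)(L-x))/(6L³EI)  [x>a] = -(-11)·8²·(20-(40/3))²·(3·12·20-(3·12+8)·(20-(40/3)))/(6·20³·100000) = 704/253125 m
Superposition: y = Σ y_i = -41233/900000 m ≈ -0.045814 m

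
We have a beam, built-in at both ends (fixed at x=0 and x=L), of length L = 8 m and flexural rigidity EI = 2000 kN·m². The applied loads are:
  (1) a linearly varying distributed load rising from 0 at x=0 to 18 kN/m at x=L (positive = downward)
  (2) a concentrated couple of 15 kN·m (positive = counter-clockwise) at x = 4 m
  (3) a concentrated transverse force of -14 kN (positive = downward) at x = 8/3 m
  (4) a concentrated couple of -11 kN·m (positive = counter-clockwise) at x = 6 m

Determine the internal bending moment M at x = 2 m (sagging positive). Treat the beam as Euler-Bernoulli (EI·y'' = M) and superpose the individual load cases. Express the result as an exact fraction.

Load 1 — triangular load w₀=18 kN/m (0→w₀ over full span):
  M_1 = 3w₀Lx/20 - w₀L²/30 - w₀x³/(6L) = 3·18·8·2/20 - 18·8²/30 - 18·2³/(6·8) = 9/5 kN·m
Load 2 — applied couple M₀=15 kN·m at a=4 m (b=L-a=4):
  M_2 = R_Ax - M_A  [x≤a] with R_A=45/16, M_A=15/4 = (45/16)·2 - (15/4) = 15/8 kN·m
Load 3 — point force P=-14 kN at a=8/3 m (b=L-a=16/3):
  M_3 = Pb²(3a+b)x/L³ - Pab²/L²  [x≤a] = (-14)·(16/3)²·(3·(8/3)+(16/3))·2/8³ - (-14)·(8/3)·(16/3)²/8² = -112/27 kN·m
Load 4 — applied couple M₀=-11 kN·m at a=6 m (b=L-a=2):
  M_4 = R_Ax - M_A  [x≤a] with R_A=-99/64, M_A=-55/16 = (-99/64)·2 - (-55/16) = 11/32 kN·m
Superposition: M = Σ M_i = -559/4320 kN·m ≈ -0.129398 kN·m

M(2) = -559/4320 kN·m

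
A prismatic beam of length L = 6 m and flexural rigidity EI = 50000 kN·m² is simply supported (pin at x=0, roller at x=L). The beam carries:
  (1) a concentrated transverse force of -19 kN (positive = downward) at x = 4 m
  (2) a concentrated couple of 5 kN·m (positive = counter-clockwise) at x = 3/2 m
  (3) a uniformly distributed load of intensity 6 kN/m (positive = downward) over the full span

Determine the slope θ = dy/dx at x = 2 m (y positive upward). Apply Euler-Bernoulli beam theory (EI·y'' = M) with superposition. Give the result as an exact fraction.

θ(2) = -329/7200000 rad

Load 1 — point force P=-19 kN at a=4 m (b=L-a=2):
  θ_1 = -Pb(L²-b²-3x²)/(6LEI)  [x≤a] = -(-19)·2·(6²-2²-3·2²)/(6·6·50000) = 19/45000 rad
Load 2 — applied couple M₀=5 kN·m at a=3/2 m (b=L-a=9/2):
  θ_2 = (M₀x²/(2L)-M₀(x-a)+C₁)/EI  [x>a] with C₁=M₀(3b²-L²)/(6L)=55/16 = (5·2²/(2·6)-5·(2-(3/2))+(55/16))/50000 = 1/19200 rad
Load 3 — uniform load w=6 kN/m over full span:
  θ_3 = -w(L³-6Lx²+4x³)/(24EI) = -6·(6³-6·6·2²+4·2³)/(24·50000) = -13/25000 rad
Superposition: θ = Σ θ_i = -329/7200000 rad ≈ -0.000046 rad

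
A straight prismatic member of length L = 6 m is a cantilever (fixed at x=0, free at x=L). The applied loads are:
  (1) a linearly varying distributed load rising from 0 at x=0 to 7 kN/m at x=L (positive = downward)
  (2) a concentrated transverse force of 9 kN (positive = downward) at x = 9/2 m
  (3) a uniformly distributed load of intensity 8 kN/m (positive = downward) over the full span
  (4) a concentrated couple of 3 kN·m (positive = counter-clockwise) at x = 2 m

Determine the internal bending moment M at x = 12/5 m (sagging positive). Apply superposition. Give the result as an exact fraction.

Load 1 — triangular load w₀=7 kN/m (0→w₀ over full span):
  M_1 = w₀Lx/2 - w₀L²/3 - w₀x³/(6L) = 7·6·(12/5)/2 - 7·6²/3 - 7·(12/5)³/(6·6) = -4536/125 kN·m
Load 2 — point force P=9 kN at a=9/2 m (b=L-a=3/2):
  M_2 = -P(a-x)  [x≤a] = -9·((9/2)-(12/5)) = -189/10 kN·m
Load 3 — uniform load w=8 kN/m over full span:
  M_3 = -w(L-x)²/2 = -8·(6-(12/5))²/2 = -1296/25 kN·m
Load 4 — applied couple M₀=3 kN·m at a=2 m (b=L-a=4):
  M_4 = 0  [x>a] = 0 kN·m
Superposition: M = Σ M_i = -26757/250 kN·m ≈ -107.028000 kN·m

M(12/5) = -26757/250 kN·m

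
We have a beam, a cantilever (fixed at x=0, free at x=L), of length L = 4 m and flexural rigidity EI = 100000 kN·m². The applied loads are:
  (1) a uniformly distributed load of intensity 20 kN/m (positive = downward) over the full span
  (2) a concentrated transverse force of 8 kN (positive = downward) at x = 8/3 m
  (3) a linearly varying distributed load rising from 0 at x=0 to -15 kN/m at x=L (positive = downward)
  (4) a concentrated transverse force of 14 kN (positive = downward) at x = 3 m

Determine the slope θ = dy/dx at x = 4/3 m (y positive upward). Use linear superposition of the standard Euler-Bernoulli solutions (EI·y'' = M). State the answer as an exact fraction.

Load 1 — uniform load w=20 kN/m over full span:
  θ_1 = -wx(x²-3Lx+3L²)/(6EI) = -20·(4/3)·((4/3)²-3·4·(4/3)+3·4²)/(6·100000) = -76/50625 rad
Load 2 — point force P=8 kN at a=8/3 m (b=L-a=4/3):
  θ_2 = -Px(2a-x)/(2EI)  [x≤a] = -8·(4/3)·(2·(8/3)-(4/3))/(2·100000) = -2/9375 rad
Load 3 — triangular load w₀=-15 kN/m (0→w₀ over full span):
  θ_3 = (w₀Lx²/4-w₀L²x/3-w₀x⁴/(24L))/EI = ((-15)·4·(4/3)²/4-(-15)·4²·(4/3)/3-(-15)·(4/3)⁴/(24·4))/100000 = 163/202500 rad
Load 4 — point force P=14 kN at a=3 m (b=L-a=1):
  θ_4 = -Px(2a-x)/(2EI)  [x≤a] = -14·(4/3)·(2·3-(4/3))/(2·100000) = -49/112500 rad
Superposition: θ = Σ θ_i = -227/168750 rad ≈ -0.001345 rad

θ(4/3) = -227/168750 rad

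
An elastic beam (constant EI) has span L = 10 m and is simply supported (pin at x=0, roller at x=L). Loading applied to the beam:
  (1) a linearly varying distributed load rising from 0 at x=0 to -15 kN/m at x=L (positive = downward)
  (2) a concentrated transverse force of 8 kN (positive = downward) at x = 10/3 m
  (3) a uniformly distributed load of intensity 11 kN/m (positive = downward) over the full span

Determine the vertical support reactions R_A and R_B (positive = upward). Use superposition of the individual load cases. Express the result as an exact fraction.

R_A = 106/3 kN, R_B = 23/3 kN

Load 1 — triangular load w₀=-15 kN/m (0→w₀ over full span):
  R_A = w₀L/6 = (-15)·10/6 = -25 kN
  R_B = w₀L/3 = (-15)·10/3 = -50 kN
Load 2 — point force P=8 kN at a=10/3 m (b=L-a=20/3):
  R_A = Pb/L = 8·(20/3)/10 = 16/3 kN
  R_B = Pa/L = 8·(10/3)/10 = 8/3 kN
Load 3 — uniform load w=11 kN/m over full span:
  R_A = wL/2 = 11·10/2 = 55 kN
  R_B = wL/2 = 11·10/2 = 55 kN
Superposition: R_A = 106/3 kN, R_B = 23/3 kN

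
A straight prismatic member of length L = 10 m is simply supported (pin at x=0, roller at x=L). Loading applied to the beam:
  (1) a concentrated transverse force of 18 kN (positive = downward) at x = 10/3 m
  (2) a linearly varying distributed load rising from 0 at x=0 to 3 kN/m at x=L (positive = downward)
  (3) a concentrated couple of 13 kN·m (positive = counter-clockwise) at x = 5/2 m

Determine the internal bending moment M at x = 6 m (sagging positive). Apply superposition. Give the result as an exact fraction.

M(6) = 38 kN·m

Load 1 — point force P=18 kN at a=10/3 m (b=L-a=20/3):
  M_1 = Pa(L-x)/L  [x>a] = 18·(10/3)·(10-6)/10 = 24 kN·m
Load 2 — triangular load w₀=3 kN/m (0→w₀ over full span):
  M_2 = w₀Lx/6 - w₀x³/(6L) = 3·10·6/6 - 3·6³/(6·10) = 96/5 kN·m
Load 3 — applied couple M₀=13 kN·m at a=5/2 m (b=L-a=15/2):
  M_3 = M₀x/L - M₀  [x>a] = 13·6/10 - 13 = -26/5 kN·m
Superposition: M = Σ M_i = 38 kN·m ≈ 38.000000 kN·m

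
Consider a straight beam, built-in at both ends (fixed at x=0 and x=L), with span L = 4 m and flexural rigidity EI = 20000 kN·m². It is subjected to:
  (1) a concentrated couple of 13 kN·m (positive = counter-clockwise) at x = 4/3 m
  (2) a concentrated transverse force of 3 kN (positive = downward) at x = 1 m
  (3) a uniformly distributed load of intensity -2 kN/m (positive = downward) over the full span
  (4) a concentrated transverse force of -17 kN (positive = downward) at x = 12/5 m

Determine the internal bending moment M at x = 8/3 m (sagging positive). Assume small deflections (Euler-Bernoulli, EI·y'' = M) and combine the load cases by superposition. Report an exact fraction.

Load 1 — applied couple M₀=13 kN·m at a=4/3 m (b=L-a=8/3):
  M_1 = R_Ax - M_A - M₀  [x>a] with R_A=13/3, M_A=0 = (13/3)·(8/3) - 0 - 13 = -13/9 kN·m
Load 2 — point force P=3 kN at a=1 m (b=L-a=3):
  M_2 = Pa²(a+3b)(L-x)/L³ - Pa²b/L²  [x>a] = 3·1²·(1+3·3)·(4-(8/3))/4³ - 3·1²·3/4² = 1/16 kN·m
Load 3 — uniform load w=-2 kN/m over full span:
  M_3 = wLx/2 - wL²/12 - wx²/2 = (-2)·4·(8/3)/2 - (-2)·4²/12 - (-2)·(8/3)²/2 = -8/9 kN·m
Load 4 — point force P=-17 kN at a=12/5 m (b=L-a=8/5):
  M_4 = Pa²(a+3b)(L-x)/L³ - Pa²b/L²  [x>a] = (-17)·(12/5)²·((12/5)+3·(8/5))·(4-(8/3))/4³ - (-17)·(12/5)²·(8/5)/4² = -612/125 kN·m
Superposition: M = Σ M_i = -43001/6000 kN·m ≈ -7.166833 kN·m

M(8/3) = -43001/6000 kN·m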